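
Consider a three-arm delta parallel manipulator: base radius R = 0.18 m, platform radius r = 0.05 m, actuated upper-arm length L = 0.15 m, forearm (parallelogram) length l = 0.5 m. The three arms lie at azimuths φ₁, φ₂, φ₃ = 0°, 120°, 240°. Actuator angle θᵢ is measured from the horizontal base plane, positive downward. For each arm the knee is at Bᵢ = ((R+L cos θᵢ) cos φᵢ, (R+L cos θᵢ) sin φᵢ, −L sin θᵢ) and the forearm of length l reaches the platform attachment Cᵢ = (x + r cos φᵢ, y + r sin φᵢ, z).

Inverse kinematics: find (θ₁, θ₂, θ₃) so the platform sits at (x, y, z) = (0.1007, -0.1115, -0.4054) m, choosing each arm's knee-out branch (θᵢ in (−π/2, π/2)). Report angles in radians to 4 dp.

θ₁ = -0.3491, θ₂ = 0.6980, θ₃ = -0.0877

arm 1 (φ=0.0°): x'=0.1007, y'=-0.1115
  A=0.0293, B=-0.4054, C=(l²−L²−A²−y'²−z²)/(2L)=0.1662
  γ=atan2(-0.4054,0.0293)=-1.4986;  ψ=arccos(0.4089)=1.1495;  θ1=γ+ψ≈-0.3491
φ2=120.0° → target in arm frame (-0.1469, -0.0315)
  A=0.2769, B=-0.4054, C=(l²−L²−A²−y'²−z²)/(2L)=-0.0484
  γ=atan2(-0.4054,0.2769)=-0.9715;  ψ=arccos(-0.0986)=1.6695;  θ2=γ+ψ≈0.6980
arm 3 (φ=240.0°): x'=0.0462, y'=0.1430
  A=0.0838, B=-0.4054, C=(l²−L²−A²−y'²−z²)/(2L)=0.1190
  γ=atan2(-0.4054,0.0838)=-1.3670;  ψ=arccos(0.2874)=1.2793;  θ3=γ+ψ≈-0.0877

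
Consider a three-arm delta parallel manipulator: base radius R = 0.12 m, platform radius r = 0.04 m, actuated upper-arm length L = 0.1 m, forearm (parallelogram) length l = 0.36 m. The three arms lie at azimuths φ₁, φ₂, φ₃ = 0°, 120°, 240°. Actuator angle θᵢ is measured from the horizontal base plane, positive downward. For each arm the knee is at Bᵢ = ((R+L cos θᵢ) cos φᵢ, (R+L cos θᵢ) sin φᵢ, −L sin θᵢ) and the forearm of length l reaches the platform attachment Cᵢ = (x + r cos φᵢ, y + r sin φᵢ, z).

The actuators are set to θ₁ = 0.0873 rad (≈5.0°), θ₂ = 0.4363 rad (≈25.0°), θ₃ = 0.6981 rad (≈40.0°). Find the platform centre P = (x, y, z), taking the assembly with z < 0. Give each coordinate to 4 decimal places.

(0.0650, 0.0326, -0.3484)

arm 1 at φ=0.0°: ρ1 = 0.1796;  O1 = (0.1796, 0.0000, -0.0087)
O2 = (0.1706·cos120.0°, 0.1706·sin120.0°, -0.0423) = (-0.0853, 0.1478, -0.0423)
arm 3 at φ=240.0°: ρ3 = 0.1566;  O3 = (-0.0783, -0.1356, -0.0643)
eliminate P² terms by subtracting sphere 1 from 2 and 3
[-0.5299 0.2955 -0.0671]·P = -0.0014;  [-0.5158 -0.2713 -0.1111]·P = -0.0037
Cramer: x(z) = 0.0050-0.1723z;  y(z) = 0.0041-0.0820z
into |P−O₁|² = l²: 1.0364z² + 0.0769z + -0.0990 = 0;  Δ = 0.4164;  z = -0.3484 or 0.2742 → z<0 root = -0.3484
x = 0.0650, y = 0.0326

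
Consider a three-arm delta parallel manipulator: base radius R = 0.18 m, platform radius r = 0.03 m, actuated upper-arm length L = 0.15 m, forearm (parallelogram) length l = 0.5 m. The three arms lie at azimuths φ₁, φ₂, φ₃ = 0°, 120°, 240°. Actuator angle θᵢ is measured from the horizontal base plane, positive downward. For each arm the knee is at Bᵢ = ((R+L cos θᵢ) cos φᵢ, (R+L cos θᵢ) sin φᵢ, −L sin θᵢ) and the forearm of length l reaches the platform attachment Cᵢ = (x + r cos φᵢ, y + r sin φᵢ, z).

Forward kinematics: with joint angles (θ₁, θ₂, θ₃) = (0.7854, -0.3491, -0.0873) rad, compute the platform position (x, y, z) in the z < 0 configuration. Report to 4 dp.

φ1=0.0°: virtual centre (0.2561, 0.0000, -0.1061), radius l
arm 2 at φ=120.0°: ρ2 = 0.2910;  S2 = (-0.1455, 0.2520, 0.0513)
arm 3 at φ=240.0°: ρ3 = 0.2994;  S3 = (-0.1497, -0.2593, 0.0131)
eliminate P² terms by subtracting sphere 1 from 2 and 3
plane₁₂: -0.8031x+0.5039y+0.3147z = 0.0105
det = 0.8255;  x = -0.0145+0.3432z,  y = -0.0024+-0.0776z
sphere 1 gives Az²+Bz+C=0 with A=1.1238, B=0.0268, C=-0.1655;  B²−4AC=0.7448;  roots -0.3959, 0.3721;  negative root z = -0.3959
x = -0.1504, y = 0.0284

(-0.1504, 0.0284, -0.3959)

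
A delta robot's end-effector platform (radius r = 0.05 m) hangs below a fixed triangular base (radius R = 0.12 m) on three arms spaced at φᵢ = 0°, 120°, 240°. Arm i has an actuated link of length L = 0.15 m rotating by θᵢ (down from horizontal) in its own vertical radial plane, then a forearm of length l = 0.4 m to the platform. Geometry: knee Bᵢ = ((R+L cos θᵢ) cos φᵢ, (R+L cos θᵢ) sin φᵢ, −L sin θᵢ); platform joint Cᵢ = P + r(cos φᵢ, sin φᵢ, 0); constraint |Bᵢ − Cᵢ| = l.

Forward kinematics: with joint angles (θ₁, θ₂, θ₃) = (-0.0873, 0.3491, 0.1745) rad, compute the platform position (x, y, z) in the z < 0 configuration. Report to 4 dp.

φ1=0.0°: virtual centre (0.2194, 0.0000, 0.0131), radius l
arm 2 at φ=120.0°: e+L cos θ2 = 0.2110;  O2 = (-0.1055, 0.1827, -0.0513)
φ3=240.0°: virtual centre (-0.1089, -0.1886, -0.0260), radius l
eliminate P² terms by subtracting sphere 1 from 2 and 3
[-0.6498 0.3654 -0.1288]·P = -0.0012;  [-0.6566 -0.3771 -0.0782]·P = -0.0002
Cramer: x(z) = 0.0011-0.1591z;  y(z) = -0.0013+0.0695z
quadratic in z: (1.0301)z²+(0.0431)z+(-0.1122)=0, √Δ=0.6812 → z ∈ {-0.3516, 0.3097}; z = -0.3516 (taking z<0)
x = 0.0570, y = -0.0257

(0.0570, -0.0257, -0.3516)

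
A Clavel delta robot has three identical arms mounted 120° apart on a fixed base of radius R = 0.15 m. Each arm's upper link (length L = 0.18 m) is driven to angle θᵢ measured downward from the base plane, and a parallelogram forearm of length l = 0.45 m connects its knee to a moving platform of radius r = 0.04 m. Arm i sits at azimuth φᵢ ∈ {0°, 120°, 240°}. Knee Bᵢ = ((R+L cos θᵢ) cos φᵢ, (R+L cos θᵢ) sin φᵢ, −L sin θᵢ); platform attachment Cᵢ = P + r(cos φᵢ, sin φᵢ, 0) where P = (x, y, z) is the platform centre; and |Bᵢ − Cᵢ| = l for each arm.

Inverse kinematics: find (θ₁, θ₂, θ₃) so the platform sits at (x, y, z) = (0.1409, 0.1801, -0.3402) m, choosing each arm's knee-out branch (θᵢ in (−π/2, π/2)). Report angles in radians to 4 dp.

φ1=0.0° → target in arm frame (0.1409, 0.1801)
  A=-0.0309, B=-0.3402, C=(l²−L²−A²−y'²−z²)/(2L)=0.0583
  γ=atan2(-0.3402,-0.0309)=-1.6614;  ψ=arccos(0.1705)=1.3994;  θ1=γ+ψ≈-0.2620
rotate P by −φ2: (0.0855, -0.2121, -0.3402)
  A cos θ + B sin θ = C:  0.0245·cos θ + -0.3402·sin θ = 0.0244
  θ2 = atan2(B,A) + arccos(C/0.3411) = 0.0002
arm 3 (φ=240.0°): x'=-0.2264, y'=0.0320
  e−x'=0.3364;  (l²−L²−(e−x')²−y'²−z²)/2L = -0.1662
  γ=atan2(-0.3402,0.3364)=-0.7910;  ψ=arccos(-0.3474)=1.9256;  θ3=γ+ψ≈1.1346

θ₁ = -0.2620, θ₂ = 0.0002, θ₃ = 1.1346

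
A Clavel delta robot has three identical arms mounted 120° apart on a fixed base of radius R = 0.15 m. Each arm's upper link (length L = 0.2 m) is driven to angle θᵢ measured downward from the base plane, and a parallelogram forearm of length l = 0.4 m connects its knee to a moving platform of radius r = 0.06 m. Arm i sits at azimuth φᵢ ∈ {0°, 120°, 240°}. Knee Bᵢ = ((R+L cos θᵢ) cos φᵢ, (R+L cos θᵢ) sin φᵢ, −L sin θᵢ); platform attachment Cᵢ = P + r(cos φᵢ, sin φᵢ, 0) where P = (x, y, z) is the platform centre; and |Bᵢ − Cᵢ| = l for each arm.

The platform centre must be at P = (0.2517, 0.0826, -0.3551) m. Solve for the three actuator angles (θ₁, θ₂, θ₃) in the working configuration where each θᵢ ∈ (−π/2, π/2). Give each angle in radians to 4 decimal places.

θ₁ = -0.1743, θ₂ = 1.0472, θ₃ = 1.3961

φ1=0.0° → target in arm frame (0.2517, 0.0826)
  e−x'=-0.1617;  (l²−L²−(e−x')²−y'²−z²)/2L = -0.0977
  γ=atan2(-0.3551,-0.1617)=-1.9981;  ψ=arccos(-0.2503)=1.8238;  θ1=γ+ψ≈-0.1743
φ2=120.0° → target in arm frame (-0.0543, -0.2593)
  A=0.1443, B=-0.3551, C=(l²−L²−A²−y'²−z²)/(2L)=-0.2354
  √(A²+B²)=0.3833;  θ2 = -1.1848+2.2320 ≈ 1.0472
φ3=240.0° → target in arm frame (-0.1974, 0.1767)
  e−x'=0.2874;  (l²−L²−(e−x')²−y'²−z²)/2L = -0.2998
  θ3 = atan2(B,A) + arccos(C/0.4568) = 1.3961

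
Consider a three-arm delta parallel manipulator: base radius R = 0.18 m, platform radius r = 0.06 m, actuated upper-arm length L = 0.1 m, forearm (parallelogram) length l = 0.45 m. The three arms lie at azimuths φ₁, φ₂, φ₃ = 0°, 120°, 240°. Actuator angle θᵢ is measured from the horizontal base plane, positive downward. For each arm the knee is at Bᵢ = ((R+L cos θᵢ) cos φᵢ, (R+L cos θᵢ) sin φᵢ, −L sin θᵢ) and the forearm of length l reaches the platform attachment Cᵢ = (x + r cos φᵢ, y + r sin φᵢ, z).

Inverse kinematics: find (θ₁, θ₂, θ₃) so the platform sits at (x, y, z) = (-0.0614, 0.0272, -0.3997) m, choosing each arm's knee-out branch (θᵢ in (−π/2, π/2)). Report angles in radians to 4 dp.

φ1=0.0° → target in arm frame (-0.0614, 0.0272)
  A cos θ + B sin θ = C:  0.1814·cos θ + -0.3997·sin θ = -0.0045
  √(A²+B²)=0.4389;  θ1 = -1.1448+1.5811 ≈ 0.4364
rotate P by −φ2: (0.0543, 0.0396, -0.3997)
  A=0.0657, B=-0.3997, C=(l²−L²−A²−y'²−z²)/(2L)=0.1343
  γ=atan2(-0.3997,0.0657)=-1.4078;  ψ=arccos(0.3314)=1.2330;  θ2=γ+ψ≈-0.1748
φ3=240.0° → target in arm frame (0.0071, -0.0668)
  e−x'=0.1129;  (l²−L²−(e−x')²−y'²−z²)/2L = 0.0777
  θ3 = atan2(B,A) + arccos(C/0.4153) = 0.0869

θ₁ = 0.4364, θ₂ = -0.1748, θ₃ = 0.0869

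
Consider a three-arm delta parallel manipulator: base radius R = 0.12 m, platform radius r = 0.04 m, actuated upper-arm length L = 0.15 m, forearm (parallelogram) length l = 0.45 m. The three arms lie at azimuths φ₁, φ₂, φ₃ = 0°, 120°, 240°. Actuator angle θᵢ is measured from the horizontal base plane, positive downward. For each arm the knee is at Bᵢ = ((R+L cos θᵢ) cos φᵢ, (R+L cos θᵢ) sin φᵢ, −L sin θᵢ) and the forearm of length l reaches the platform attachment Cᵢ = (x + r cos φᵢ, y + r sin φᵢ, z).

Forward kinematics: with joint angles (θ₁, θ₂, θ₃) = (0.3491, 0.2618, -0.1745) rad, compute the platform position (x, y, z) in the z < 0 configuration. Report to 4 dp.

(-0.0549, -0.0667, -0.4005)

centre 1 = (0.2210·cos0.0°, 0.2210·sin0.0°, -0.0513) = (0.2210, 0.0000, -0.0513)
arm 2 at φ=120.0°: e+L cos θ2 = 0.2249;  centre 2 = (-0.1124, 0.1948, -0.0388)
φ3=240.0°: virtual centre (-0.1139, -0.1972, 0.0260), radius l
eliminate P² terms by subtracting sphere 1 from 2 and 3
plane₁₂: -0.6668x+0.3895y+0.0250z = 0.0006
det = 0.5238;  x = -0.0013+0.1338z,  y = -0.0006+0.1650z
sphere 1 gives Az²+Bz+C=0 with A=1.0451, B=0.0429, C=-0.1505;  B²−4AC=0.6309;  roots -0.4005, 0.3595;  negative root z = -0.4005
x = -0.0549, y = -0.0667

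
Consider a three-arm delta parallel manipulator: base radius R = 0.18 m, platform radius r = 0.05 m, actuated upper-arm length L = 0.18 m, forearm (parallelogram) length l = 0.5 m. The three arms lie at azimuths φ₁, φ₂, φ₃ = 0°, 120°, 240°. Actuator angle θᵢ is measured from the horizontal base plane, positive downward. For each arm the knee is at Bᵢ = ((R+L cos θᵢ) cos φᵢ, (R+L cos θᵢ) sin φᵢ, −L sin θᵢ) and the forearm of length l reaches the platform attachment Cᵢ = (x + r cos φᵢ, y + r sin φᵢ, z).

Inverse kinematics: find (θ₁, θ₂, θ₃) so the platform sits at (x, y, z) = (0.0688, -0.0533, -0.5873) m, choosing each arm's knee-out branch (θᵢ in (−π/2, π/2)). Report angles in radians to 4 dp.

θ₁ = 0.7853, θ₂ = 1.2217, θ₃ = 0.9597

rotate P by −φ1: (0.0688, -0.0533, -0.5873)
  e−x'=0.0612;  (l²−L²−(e−x')²−y'²−z²)/2L = -0.3720
  √(A²+B²)=0.5905;  θ1 = -1.4670+2.2523 ≈ 0.7853
arm 2 (φ=120.0°): x'=-0.0806, y'=-0.0329
  A=0.2106, B=-0.5873, C=(l²−L²−A²−y'²−z²)/(2L)=-0.4798
  θ2 = atan2(B,A) + arccos(C/0.6239) = 1.2217
rotate P by −φ3: (0.0118, 0.0862, -0.5873)
  A=0.1182, B=-0.5873, C=(l²−L²−A²−y'²−z²)/(2L)=-0.4132
  γ=atan2(-0.5873,0.1182)=-1.3721;  ψ=arccos(-0.6897)=2.3318;  θ3=γ+ψ≈0.9597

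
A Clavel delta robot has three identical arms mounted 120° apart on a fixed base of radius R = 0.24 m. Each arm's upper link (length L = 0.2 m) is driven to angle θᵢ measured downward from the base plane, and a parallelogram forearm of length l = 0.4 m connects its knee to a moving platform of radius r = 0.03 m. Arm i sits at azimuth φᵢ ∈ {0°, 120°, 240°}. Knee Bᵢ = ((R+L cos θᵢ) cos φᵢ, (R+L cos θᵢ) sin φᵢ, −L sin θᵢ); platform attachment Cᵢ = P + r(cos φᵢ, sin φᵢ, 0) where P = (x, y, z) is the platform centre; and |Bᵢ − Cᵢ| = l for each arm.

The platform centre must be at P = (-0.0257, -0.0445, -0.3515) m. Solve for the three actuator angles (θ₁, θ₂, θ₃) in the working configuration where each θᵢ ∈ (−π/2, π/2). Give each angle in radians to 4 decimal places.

θ₁ = 0.9599, θ₂ = 0.9598, θ₃ = 0.6111

rotate P by −φ1: (-0.0257, -0.0445, -0.3515)
  A cos θ + B sin θ = C:  0.2357·cos θ + -0.3515·sin θ = -0.1527
  γ=atan2(-0.3515,0.2357)=-0.9801;  ψ=arccos(-0.3609)=1.9400;  θ1=γ+ψ≈0.9599
rotate P by −φ2: (-0.0257, 0.0445, -0.3515)
  e−x'=0.2357;  (l²−L²−(e−x')²−y'²−z²)/2L = -0.1527
  θ2 = atan2(B,A) + arccos(C/0.4232) = 0.9598
arm 3 (φ=240.0°): x'=0.0514, y'=0.0000
  A=0.1586, B=-0.3515, C=(l²−L²−A²−y'²−z²)/(2L)=-0.0718
  γ=atan2(-0.3515,0.1586)=-1.1469;  ψ=arccos(-0.1861)=1.7580;  θ3=γ+ψ≈0.6111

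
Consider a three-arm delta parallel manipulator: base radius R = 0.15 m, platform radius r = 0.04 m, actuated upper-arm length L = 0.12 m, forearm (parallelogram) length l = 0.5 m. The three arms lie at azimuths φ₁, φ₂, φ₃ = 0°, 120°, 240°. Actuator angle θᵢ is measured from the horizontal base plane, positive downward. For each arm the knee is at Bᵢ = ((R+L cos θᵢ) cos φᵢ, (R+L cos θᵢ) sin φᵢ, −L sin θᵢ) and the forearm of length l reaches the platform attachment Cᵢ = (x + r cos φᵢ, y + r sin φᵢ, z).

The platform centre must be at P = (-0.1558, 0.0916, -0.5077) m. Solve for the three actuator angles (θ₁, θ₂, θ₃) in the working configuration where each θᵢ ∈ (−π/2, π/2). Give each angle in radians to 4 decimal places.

θ₁ = 1.3091, θ₂ = 0.1746, θ₃ = 0.7853

rotate P by −φ1: (-0.1558, 0.0916, -0.5077)
  e−x'=0.2658;  (l²−L²−(e−x')²−y'²−z²)/2L = -0.4217
  γ=atan2(-0.5077,0.2658)=-1.0885;  ψ=arccos(-0.7358)=2.3976;  θ1=γ+ψ≈1.3091
arm 2 (φ=120.0°): x'=0.1572, y'=0.0891
  A cos θ + B sin θ = C:  -0.0472·cos θ + -0.5077·sin θ = -0.1347
  γ=atan2(-0.5077,-0.0472)=-1.6636;  ψ=arccos(-0.2642)=1.8382;  θ2=γ+ψ≈0.1746
arm 3 (φ=240.0°): x'=-0.0014, y'=-0.1807
  A cos θ + B sin θ = C:  0.1114·cos θ + -0.5077·sin θ = -0.2802
  √(A²+B²)=0.5198;  θ3 = -1.3547+2.1400 ≈ 0.7853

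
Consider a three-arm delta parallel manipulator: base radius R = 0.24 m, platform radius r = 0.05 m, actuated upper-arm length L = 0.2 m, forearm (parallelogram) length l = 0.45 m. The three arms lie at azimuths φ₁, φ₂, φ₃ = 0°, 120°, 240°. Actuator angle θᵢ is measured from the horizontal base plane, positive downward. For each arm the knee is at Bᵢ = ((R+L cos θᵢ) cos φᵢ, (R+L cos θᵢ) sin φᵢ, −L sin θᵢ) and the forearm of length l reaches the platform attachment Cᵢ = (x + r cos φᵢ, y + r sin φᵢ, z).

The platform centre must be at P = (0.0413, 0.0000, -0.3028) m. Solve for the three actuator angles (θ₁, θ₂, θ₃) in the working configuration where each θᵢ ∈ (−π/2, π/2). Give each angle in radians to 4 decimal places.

arm 1 (φ=0.0°): x'=0.0413, y'=0.0000
  A cos θ + B sin θ = C:  0.1487·cos θ + -0.3028·sin θ = 0.1218
  γ=atan2(-0.3028,0.1487)=-1.1143;  ψ=arccos(0.3609)=1.2015;  θ1=γ+ψ≈0.0872
φ2=120.0° → target in arm frame (-0.0206, -0.0358)
  e−x'=0.2107;  (l²−L²−(e−x')²−y'²−z²)/2L = 0.0629
  √(A²+B²)=0.3689;  θ2 = -0.9630+1.3994 ≈ 0.4365
φ3=240.0° → target in arm frame (-0.0207, 0.0358)
  A cos θ + B sin θ = C:  0.2107·cos θ + -0.3028·sin θ = 0.0629
  γ=atan2(-0.3028,0.2107)=-0.9630;  ψ=arccos(0.1705)=1.3994;  θ3=γ+ψ≈0.4365

θ₁ = 0.0872, θ₂ = 0.4365, θ₃ = 0.4365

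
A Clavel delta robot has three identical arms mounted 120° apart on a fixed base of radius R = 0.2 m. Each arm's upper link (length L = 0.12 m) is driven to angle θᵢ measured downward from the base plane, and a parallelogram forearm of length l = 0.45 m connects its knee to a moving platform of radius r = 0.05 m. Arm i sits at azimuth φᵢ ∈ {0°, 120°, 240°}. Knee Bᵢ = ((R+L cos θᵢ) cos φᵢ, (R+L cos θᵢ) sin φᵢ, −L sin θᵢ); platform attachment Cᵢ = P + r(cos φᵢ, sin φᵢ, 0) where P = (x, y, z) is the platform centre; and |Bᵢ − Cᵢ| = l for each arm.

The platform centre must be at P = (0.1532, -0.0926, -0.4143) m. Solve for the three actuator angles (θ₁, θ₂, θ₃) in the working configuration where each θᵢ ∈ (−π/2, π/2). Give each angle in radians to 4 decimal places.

θ₁ = -0.0870, θ₂ = 1.3962, θ₃ = 0.6983

arm 1 (φ=0.0°): x'=0.1532, y'=-0.0926
  A=-0.0032, B=-0.4143, C=(l²−L²−A²−y'²−z²)/(2L)=0.0328
  θ1 = atan2(B,A) + arccos(C/0.4143) = -0.0870
arm 2 (φ=120.0°): x'=-0.1568, y'=-0.0864
  A=0.3068, B=-0.4143, C=(l²−L²−A²−y'²−z²)/(2L)=-0.3547
  γ=atan2(-0.4143,0.3068)=-0.9334;  ψ=arccos(-0.6880)=2.3296;  θ2=γ+ψ≈1.3962
arm 3 (φ=240.0°): x'=0.0036, y'=0.1790
  e−x'=0.1464;  (l²−L²−(e−x')²−y'²−z²)/2L = -0.1542
  √(A²+B²)=0.4394;  θ3 = -1.2311+1.9294 ≈ 0.6983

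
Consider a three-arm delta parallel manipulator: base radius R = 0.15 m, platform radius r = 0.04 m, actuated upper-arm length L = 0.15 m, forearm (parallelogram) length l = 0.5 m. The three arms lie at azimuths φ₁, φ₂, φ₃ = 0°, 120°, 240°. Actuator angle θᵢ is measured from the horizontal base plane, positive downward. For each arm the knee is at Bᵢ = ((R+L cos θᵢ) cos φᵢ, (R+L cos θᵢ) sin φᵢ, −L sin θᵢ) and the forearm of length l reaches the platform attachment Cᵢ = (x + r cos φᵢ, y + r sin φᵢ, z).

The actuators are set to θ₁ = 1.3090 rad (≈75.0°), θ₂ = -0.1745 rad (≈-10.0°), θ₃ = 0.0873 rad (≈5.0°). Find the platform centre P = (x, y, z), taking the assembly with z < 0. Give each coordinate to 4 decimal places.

(-0.2698, 0.0364, -0.4158)

φ1=0.0°: virtual centre (0.1488, 0.0000, -0.1449), radius l
O2 = (0.2577·cos120.0°, 0.2577·sin120.0°, 0.0260) = (-0.1289, 0.2232, 0.0260)
φ3=240.0°: virtual centre (-0.1297, -0.2247, -0.0131), radius l
subtract pairs → two planes through P
[-0.5554 0.4464 0.3419]·P = 0.0240;  [-0.5571 -0.4493 0.2636]·P = 0.0243
det = 0.4982;  x = -0.0434+0.5445z,  y = -0.0003+-0.0884z
quadratic in z: (1.3043)z²+(0.0805)z+(-0.1921)=0, √Δ=1.0042 → z ∈ {-0.4158, 0.3541}; z = -0.4158 (taking z<0)
x = -0.2698, y = 0.0364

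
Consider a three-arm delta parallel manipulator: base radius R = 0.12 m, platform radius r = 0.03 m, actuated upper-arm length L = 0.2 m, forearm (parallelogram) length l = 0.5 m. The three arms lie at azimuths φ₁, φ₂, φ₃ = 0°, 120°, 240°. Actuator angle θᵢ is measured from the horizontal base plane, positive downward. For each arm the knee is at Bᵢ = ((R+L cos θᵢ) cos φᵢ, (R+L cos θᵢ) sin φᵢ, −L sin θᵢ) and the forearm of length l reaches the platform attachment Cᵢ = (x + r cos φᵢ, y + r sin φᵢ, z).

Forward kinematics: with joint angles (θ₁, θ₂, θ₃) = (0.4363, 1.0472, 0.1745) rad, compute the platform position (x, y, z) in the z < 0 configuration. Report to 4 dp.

(0.0527, -0.1920, -0.4912)

φ1=0.0°: virtual centre (0.2713, 0.0000, -0.0845), radius l
centre 2 = (0.1900·cos120.0°, 0.1900·sin120.0°, -0.1732) = (-0.0950, 0.1645, -0.1732)
φ3=240.0°: virtual centre (-0.1435, -0.2485, -0.0347), radius l
eliminate P² terms by subtracting sphere 1 from 2 and 3
linear system: -0.7325x+0.3291y = -0.0146−-0.1774z; -0.8295x+-0.4970y = 0.0028−0.0996z
det = 0.6371;  x = 0.0100+-0.0869z,  y = -0.0223+0.3455z
sphere 1 gives Az²+Bz+C=0 with A=1.1269, B=0.1991, C=-0.1741;  B²−4AC=0.8243;  roots -0.4912, 0.3145;  negative root z = -0.4912
x = 0.0527, y = -0.1920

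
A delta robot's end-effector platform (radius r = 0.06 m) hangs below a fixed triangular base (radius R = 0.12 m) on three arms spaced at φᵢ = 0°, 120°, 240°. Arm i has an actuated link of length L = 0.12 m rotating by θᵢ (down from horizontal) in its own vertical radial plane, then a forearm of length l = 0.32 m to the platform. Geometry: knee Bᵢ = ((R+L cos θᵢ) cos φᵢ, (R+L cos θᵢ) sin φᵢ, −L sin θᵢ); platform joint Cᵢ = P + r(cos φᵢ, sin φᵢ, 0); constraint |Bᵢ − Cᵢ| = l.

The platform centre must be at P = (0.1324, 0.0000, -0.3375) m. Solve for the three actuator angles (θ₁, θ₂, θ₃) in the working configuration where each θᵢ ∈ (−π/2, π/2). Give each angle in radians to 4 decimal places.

θ₁ = 0.1741, θ₂ = 1.0468, θ₃ = 1.0468

arm 1 (φ=0.0°): x'=0.1324, y'=0.0000
  A=-0.0724, B=-0.3375, C=(l²−L²−A²−y'²−z²)/(2L)=-0.1298
  γ=atan2(-0.3375,-0.0724)=-1.7821;  ψ=arccos(-0.3760)=1.9563;  θ1=γ+ψ≈0.1741
arm 2 (φ=120.0°): x'=-0.0662, y'=-0.1147
  A=0.1262, B=-0.3375, C=(l²−L²−A²−y'²−z²)/(2L)=-0.2291
  θ2 = atan2(B,A) + arccos(C/0.3603) = 1.0468
arm 3 (φ=240.0°): x'=-0.0662, y'=0.1147
  A=0.1262, B=-0.3375, C=(l²−L²−A²−y'²−z²)/(2L)=-0.2291
  γ=atan2(-0.3375,0.1262)=-1.2130;  ψ=arccos(-0.6358)=2.2598;  θ3=γ+ψ≈1.0468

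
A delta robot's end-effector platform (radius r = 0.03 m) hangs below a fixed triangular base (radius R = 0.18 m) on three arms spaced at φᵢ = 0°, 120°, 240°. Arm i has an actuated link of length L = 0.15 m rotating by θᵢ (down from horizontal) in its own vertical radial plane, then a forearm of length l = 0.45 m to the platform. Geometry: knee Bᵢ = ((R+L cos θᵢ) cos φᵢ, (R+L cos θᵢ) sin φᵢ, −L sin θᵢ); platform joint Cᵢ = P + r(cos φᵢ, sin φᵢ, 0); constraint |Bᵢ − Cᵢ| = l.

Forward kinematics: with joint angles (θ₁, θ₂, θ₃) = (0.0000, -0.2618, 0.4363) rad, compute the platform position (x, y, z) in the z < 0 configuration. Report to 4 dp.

(0.0132, 0.0717, -0.3393)

φ1=0.0°: virtual centre (0.3000, 0.0000, 0.0000), radius l
φ2=120.0°: virtual centre (-0.1474, 0.2554, 0.0388), radius l
φ3=240.0°: virtual centre (-0.1430, -0.2476, -0.0634), radius l
|centre ₂|²−|centre ₁|² = -0.0015;  |centre ₃|²−|centre ₁|² = -0.0042
plane₁₂: -0.8949x+0.5108y+0.0776z = -0.0015
det = 0.8957;  x = 0.0033+-0.0294z,  y = 0.0027+-0.2035z
quadratic in z: (1.0423)z²+(0.0163)z+(-0.1144)=0, √Δ=0.6909 → z ∈ {-0.3393, 0.3236}; z = -0.3393 (taking z<0)
x = 0.0132, y = 0.0717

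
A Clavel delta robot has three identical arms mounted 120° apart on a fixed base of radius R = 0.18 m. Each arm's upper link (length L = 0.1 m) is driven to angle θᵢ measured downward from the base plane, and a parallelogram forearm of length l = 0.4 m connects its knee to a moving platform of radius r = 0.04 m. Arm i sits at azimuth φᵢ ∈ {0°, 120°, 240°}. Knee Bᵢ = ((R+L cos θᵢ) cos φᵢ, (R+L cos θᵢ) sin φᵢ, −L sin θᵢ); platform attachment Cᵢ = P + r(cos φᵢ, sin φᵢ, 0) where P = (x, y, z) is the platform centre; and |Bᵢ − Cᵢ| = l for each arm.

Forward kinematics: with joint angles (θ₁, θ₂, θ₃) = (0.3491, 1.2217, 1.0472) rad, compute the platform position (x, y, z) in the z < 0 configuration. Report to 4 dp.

arm 1 at φ=0.0°: (R−r)+L cos θ1 = 0.2340;  S1 = (0.2340, 0.0000, -0.0342)
φ2=120.0°: virtual centre (-0.0871, 0.1509, -0.0940), radius l
φ3=240.0°: virtual centre (-0.0950, -0.1645, -0.0866), radius l
|S₂|²−|S₁|² = -0.0167;  |S₃|²−|S₁|² = -0.0123
[-0.6421 0.3017 -0.1195]·P = -0.0167;  [-0.6579 -0.3291 -0.1048]·P = -0.0123
det = 0.4098;  x = 0.0225+-0.1731z,  y = -0.0076+0.0277z
sphere 1 gives Az²+Bz+C=0 with A=1.0307, B=0.1412, C=-0.1141;  B²−4AC=0.4902;  roots -0.4081, 0.2711;  negative root z = -0.4081
x = 0.0932, y = -0.0189

(0.0932, -0.0189, -0.4081)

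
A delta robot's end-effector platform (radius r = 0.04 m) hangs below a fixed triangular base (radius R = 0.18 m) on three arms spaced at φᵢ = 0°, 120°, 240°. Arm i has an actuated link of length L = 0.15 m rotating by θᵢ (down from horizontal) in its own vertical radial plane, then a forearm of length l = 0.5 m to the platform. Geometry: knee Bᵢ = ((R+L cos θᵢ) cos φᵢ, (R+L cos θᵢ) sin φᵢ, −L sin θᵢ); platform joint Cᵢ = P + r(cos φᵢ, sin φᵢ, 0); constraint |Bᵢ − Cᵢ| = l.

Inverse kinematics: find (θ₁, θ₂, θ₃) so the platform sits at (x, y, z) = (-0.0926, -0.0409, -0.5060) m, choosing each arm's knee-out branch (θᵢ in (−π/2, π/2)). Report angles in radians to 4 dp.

θ₁ = 0.9599, θ₂ = 0.6109, θ₃ = 0.3492

φ1=0.0° → target in arm frame (-0.0926, -0.0409)
  A cos θ + B sin θ = C:  0.2326·cos θ + -0.5060·sin θ = -0.2810
  γ=atan2(-0.5060,0.2326)=-1.1399;  ψ=arccos(-0.5046)=2.0998;  θ1=γ+ψ≈0.9599
rotate P by −φ2: (0.0109, 0.1006, -0.5060)
  e−x'=0.1291;  (l²−L²−(e−x')²−y'²−z²)/2L = -0.1845
  √(A²+B²)=0.5222;  θ2 = -1.3209+1.9318 ≈ 0.6109
arm 3 (φ=240.0°): x'=0.0817, y'=-0.0597
  A cos θ + B sin θ = C:  0.0583·cos θ + -0.5060·sin θ = -0.1183
  √(A²+B²)=0.5093;  θ3 = -1.4561+1.8053 ≈ 0.3492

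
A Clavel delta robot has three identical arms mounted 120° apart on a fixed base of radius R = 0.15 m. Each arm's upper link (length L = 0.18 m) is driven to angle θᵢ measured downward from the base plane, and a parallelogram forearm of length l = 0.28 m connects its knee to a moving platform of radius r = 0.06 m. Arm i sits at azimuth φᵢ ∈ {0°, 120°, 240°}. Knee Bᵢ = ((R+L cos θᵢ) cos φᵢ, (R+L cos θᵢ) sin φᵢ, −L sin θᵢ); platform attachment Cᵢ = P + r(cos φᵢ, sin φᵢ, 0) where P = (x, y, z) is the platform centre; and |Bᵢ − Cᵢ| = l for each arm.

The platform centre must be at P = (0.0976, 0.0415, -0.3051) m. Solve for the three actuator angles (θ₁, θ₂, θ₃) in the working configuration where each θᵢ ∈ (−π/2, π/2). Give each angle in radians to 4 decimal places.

θ₁ = 0.4360, θ₂ = 0.9601, θ₃ = 1.2216

rotate P by −φ1: (0.0976, 0.0415, -0.3051)
  e−x'=-0.0076;  (l²−L²−(e−x')²−y'²−z²)/2L = -0.1357
  γ=atan2(-0.3051,-0.0076)=-1.5957;  ψ=arccos(-0.4448)=2.0317;  θ1=γ+ψ≈0.4360
rotate P by −φ2: (-0.0129, -0.1053, -0.3051)
  A=0.1029, B=-0.3051, C=(l²−L²−A²−y'²−z²)/(2L)=-0.1910
  γ=atan2(-0.3051,0.1029)=-1.2456;  ψ=arccos(-0.5931)=2.2057;  θ2=γ+ψ≈0.9601
rotate P by −φ3: (-0.0847, 0.0638, -0.3051)
  e−x'=0.1747;  (l²−L²−(e−x')²−y'²−z²)/2L = -0.2269
  θ3 = atan2(B,A) + arccos(C/0.3516) = 1.2216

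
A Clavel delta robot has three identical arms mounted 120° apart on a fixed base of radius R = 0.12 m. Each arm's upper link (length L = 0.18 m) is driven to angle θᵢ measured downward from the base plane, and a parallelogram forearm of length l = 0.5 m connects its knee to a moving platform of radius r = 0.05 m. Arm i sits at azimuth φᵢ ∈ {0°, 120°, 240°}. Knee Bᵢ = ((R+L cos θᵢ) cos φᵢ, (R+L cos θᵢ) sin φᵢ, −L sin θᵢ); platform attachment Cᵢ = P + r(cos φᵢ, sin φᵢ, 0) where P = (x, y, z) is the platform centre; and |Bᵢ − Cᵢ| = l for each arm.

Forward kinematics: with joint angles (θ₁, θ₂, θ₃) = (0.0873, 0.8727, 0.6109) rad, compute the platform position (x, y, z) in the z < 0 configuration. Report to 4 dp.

(0.1630, -0.0638, -0.5040)

φ1=0.0°: virtual centre (0.2493, 0.0000, -0.0157), radius l
φ2=120.0°: virtual centre (-0.0928, 0.1608, -0.1379), radius l
O3 = (0.2174·cos240.0°, 0.2174·sin240.0°, -0.1032) = (-0.1087, -0.1883, -0.1032)
subtract pairs → two planes through P
linear system: -0.6843x+0.3216y = -0.0089−-0.2444z; -0.7161x+-0.3766y = -0.0045−-0.1751z
det = 0.4880;  x = 0.0098+-0.3040z,  y = -0.0068+0.1130z
quadratic in z: (1.1052)z²+(0.1755)z+(-0.1923)=0, √Δ=0.9387 → z ∈ {-0.5040, 0.3453}; z = -0.5040 (taking z<0)
x = 0.1630, y = -0.0638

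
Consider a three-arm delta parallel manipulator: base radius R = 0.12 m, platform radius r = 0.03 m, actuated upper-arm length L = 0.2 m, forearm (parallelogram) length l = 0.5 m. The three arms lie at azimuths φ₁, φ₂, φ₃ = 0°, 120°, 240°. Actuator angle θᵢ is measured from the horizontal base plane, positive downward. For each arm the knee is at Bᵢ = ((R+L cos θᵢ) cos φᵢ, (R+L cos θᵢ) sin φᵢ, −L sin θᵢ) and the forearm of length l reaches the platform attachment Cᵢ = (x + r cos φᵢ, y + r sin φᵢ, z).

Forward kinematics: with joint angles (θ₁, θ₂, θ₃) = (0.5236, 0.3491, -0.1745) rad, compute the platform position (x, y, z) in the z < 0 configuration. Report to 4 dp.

arm 1 at φ=0.0°: (R−r)+L cos θ1 = 0.2632;  centre 1 = (0.2632, 0.0000, -0.1000)
φ2=120.0°: virtual centre (-0.1390, 0.2407, -0.0684), radius l
centre 3 = (0.2870·cos240.0°, 0.2870·sin240.0°, 0.0347) = (-0.1435, -0.2485, 0.0347)
|centre ₂|²−|centre ₁|² = 0.0027;  |centre ₃|²−|centre ₁|² = 0.0043
linear system: -0.8043x+0.4814y = 0.0027−0.0632z; -0.8134x+-0.4970y = 0.0043−0.2694z
det = 0.7913;  x = -0.0043+0.2036z,  y = -0.0016+0.2089z
into |P−centre ₁|² = l²: 1.0851z² + 0.0904z + -0.1685 = 0;  Δ = 0.7393;  z = -0.4379 or 0.3545 → z<0 root = -0.4379
x = -0.0934, y = -0.0931

(-0.0934, -0.0931, -0.4379)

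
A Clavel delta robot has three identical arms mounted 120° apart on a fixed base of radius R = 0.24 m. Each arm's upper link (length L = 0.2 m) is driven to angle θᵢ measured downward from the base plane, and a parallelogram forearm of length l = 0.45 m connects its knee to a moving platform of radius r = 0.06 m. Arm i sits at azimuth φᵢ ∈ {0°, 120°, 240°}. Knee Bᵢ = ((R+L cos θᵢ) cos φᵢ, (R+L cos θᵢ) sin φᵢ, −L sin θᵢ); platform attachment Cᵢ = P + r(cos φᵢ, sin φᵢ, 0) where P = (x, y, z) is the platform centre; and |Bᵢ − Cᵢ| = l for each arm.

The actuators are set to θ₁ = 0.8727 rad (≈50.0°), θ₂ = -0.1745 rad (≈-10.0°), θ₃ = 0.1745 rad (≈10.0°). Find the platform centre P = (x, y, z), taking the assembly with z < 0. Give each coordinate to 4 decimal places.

φ1=0.0°: virtual centre (0.3086, 0.0000, -0.1532), radius l
centre 2 = (0.3770·cos120.0°, 0.3770·sin120.0°, 0.0347) = (-0.1885, 0.3265, 0.0347)
centre 3 = (0.3770·cos240.0°, 0.3770·sin240.0°, -0.0347) = (-0.1885, -0.3265, -0.0347)
eliminate P² terms by subtracting sphere 1 from 2 and 3
plane₁₂: -0.9941x+0.6529y+0.3759z = 0.0246
Cramer: x(z) = -0.0248+0.3083z;  y(z) = 0.0000-0.1064z
into |P−centre ₁|² = l²: 1.1063z² + 0.1009z + -0.0679 = 0;  Δ = 0.3108;  z = -0.2975 or 0.2063 → z<0 root = -0.2975
x = -0.1165, y = 0.0316

(-0.1165, 0.0316, -0.2975)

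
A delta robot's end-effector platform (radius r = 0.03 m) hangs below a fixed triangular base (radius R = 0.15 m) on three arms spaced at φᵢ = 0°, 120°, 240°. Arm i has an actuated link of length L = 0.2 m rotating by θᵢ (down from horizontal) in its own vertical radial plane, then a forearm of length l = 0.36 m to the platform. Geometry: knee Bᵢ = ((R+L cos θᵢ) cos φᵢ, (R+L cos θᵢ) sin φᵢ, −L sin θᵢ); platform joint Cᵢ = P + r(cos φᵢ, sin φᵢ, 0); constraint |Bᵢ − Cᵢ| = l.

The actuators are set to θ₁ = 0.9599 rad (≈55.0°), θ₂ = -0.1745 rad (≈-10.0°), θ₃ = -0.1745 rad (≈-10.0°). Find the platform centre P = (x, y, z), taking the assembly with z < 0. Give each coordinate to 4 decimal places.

(-0.1239, 0.0000, -0.1956)

O1 = (0.2347·cos0.0°, 0.2347·sin0.0°, -0.1638) = (0.2347, 0.0000, -0.1638)
arm 2 at φ=120.0°: (R−r)+L cos θ2 = 0.3170;  O2 = (-0.1585, 0.2745, 0.0347)
φ3=240.0°: virtual centre (-0.1585, -0.2745, 0.0347), radius l
eliminate P² terms by subtracting sphere 1 from 2 and 3
linear system: -0.7864x+0.5490y = 0.0197−0.3971z; -0.7864x+-0.5490y = 0.0197−0.3971z
det = 0.8635;  x = -0.0251+0.5050z,  y = 0.0000+0.0000z
into |P−O₁|² = l²: 1.2550z² + 0.0653z + -0.0353 = 0;  Δ = 0.1812;  z = -0.1956 or 0.1436 → z<0 root = -0.1956
x = -0.1239, y = 0.0000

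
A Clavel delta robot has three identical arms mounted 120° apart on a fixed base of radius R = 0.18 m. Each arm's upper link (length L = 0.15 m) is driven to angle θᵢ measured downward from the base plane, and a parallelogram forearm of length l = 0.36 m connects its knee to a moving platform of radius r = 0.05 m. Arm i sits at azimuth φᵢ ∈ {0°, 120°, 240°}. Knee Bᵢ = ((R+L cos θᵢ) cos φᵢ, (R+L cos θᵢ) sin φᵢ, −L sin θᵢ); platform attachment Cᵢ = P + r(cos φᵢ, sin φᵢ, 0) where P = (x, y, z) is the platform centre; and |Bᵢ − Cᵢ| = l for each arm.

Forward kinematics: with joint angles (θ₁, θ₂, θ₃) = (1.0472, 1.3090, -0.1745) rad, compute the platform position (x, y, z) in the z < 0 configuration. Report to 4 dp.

φ1=0.0°: virtual centre (0.2050, 0.0000, -0.1299), radius l
φ2=120.0°: virtual centre (-0.0844, 0.1462, -0.1449), radius l
φ3=240.0°: virtual centre (-0.1389, -0.2405, 0.0260), radius l
|centre ₂|²−|centre ₁|² = -0.0094;  |centre ₃|²−|centre ₁|² = 0.0189
plane₁₂: -0.5788x+0.2924y+-0.0300z = -0.0094
Cramer: x(z) = -0.0021+0.1601z;  y(z) = -0.0363+0.4195z
sphere 1 gives Az²+Bz+C=0 with A=1.2016, B=0.1630, C=-0.0685;  B²−4AC=0.3559;  roots -0.3161, 0.1804;  negative root z = -0.3161
x = -0.0527, y = -0.1689

(-0.0527, -0.1689, -0.3161)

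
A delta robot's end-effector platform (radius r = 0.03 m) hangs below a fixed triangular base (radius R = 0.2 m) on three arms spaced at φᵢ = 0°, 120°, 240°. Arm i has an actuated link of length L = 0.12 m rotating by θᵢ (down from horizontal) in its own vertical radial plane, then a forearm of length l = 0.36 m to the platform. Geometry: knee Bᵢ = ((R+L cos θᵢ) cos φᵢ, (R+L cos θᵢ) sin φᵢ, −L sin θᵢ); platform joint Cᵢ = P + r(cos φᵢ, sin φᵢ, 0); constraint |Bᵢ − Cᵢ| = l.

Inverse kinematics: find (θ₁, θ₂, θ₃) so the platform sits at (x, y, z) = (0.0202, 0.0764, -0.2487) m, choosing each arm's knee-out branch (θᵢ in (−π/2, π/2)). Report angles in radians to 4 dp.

θ₁ = 0.1741, θ₂ = -0.1740, θ₃ = 0.8726

φ1=0.0° → target in arm frame (0.0202, 0.0764)
  e−x'=0.1498;  (l²−L²−(e−x')²−y'²−z²)/2L = 0.1045
  γ=atan2(-0.2487,0.1498)=-1.0287;  ψ=arccos(0.3598)=1.2027;  θ1=γ+ψ≈0.1741
arm 2 (φ=120.0°): x'=0.0561, y'=-0.0557
  A=0.1139, B=-0.2487, C=(l²−L²−A²−y'²−z²)/(2L)=0.1553
  √(A²+B²)=0.2736;  θ2 = -1.1412+0.9672 ≈ -0.1740
rotate P by −φ3: (-0.0763, -0.0207, -0.2487)
  A cos θ + B sin θ = C:  0.2463·cos θ + -0.2487·sin θ = -0.0322
  θ3 = atan2(B,A) + arccos(C/0.3500) = 0.8726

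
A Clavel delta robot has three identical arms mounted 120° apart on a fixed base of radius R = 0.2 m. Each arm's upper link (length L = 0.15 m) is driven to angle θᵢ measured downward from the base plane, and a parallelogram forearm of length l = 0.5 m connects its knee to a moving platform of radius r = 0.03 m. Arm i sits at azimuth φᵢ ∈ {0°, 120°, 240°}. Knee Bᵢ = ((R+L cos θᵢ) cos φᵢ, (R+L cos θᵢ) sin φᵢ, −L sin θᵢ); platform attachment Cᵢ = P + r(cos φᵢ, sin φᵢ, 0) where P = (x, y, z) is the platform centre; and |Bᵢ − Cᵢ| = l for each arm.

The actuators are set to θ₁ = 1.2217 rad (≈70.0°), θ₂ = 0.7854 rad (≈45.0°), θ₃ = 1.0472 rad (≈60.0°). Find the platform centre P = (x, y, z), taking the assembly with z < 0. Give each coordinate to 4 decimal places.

arm 1 at φ=0.0°: (R−r)+L cos θ1 = 0.2213;  centre 1 = (0.2213, 0.0000, -0.1410)
φ2=120.0°: virtual centre (-0.1380, 0.2391, -0.1061), radius l
centre 3 = (0.2450·cos240.0°, 0.2450·sin240.0°, -0.1299) = (-0.1225, -0.2122, -0.1299)
eliminate P² terms by subtracting sphere 1 from 2 and 3
plane₁₂: -0.7187x+0.4782y+0.0698z = 0.0186
det = 0.6338;  x = -0.0185+0.0634z,  y = 0.0111+-0.0506z
sphere 1 gives Az²+Bz+C=0 with A=1.0066, B=0.2504, C=-0.1725;  B²−4AC=0.7572;  roots -0.5566, 0.3079;  negative root z = -0.5566
x = -0.0538, y = 0.0393

(-0.0538, 0.0393, -0.5566)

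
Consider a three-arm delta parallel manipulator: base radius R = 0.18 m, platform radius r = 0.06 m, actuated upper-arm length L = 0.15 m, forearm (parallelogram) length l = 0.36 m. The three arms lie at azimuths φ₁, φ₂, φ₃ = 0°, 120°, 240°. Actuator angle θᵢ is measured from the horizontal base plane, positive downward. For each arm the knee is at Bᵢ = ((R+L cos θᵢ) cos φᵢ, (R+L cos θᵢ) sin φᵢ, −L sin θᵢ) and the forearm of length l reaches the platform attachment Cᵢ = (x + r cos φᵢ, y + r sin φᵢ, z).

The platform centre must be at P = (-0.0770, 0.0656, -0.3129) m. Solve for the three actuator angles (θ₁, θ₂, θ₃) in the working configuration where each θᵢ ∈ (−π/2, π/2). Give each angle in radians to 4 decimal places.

arm 1 (φ=0.0°): x'=-0.0770, y'=0.0656
  e−x'=0.1970;  (l²−L²−(e−x')²−y'²−z²)/2L = -0.1131
  √(A²+B²)=0.3698;  θ1 = -1.0089+1.8816 ≈ 0.8727
φ2=120.0° → target in arm frame (0.0953, 0.0339)
  A=0.0247, B=-0.3129, C=(l²−L²−A²−y'²−z²)/(2L)=0.0248
  θ2 = atan2(B,A) + arccos(C/0.3139) = -0.0003
arm 3 (φ=240.0°): x'=-0.0183, y'=-0.0995
  A=0.1383, B=-0.3129, C=(l²−L²−A²−y'²−z²)/(2L)=-0.0661
  √(A²+B²)=0.3421;  θ3 = -1.1546+1.7653 ≈ 0.6107

θ₁ = 0.8727, θ₂ = -0.0003, θ₃ = 0.6107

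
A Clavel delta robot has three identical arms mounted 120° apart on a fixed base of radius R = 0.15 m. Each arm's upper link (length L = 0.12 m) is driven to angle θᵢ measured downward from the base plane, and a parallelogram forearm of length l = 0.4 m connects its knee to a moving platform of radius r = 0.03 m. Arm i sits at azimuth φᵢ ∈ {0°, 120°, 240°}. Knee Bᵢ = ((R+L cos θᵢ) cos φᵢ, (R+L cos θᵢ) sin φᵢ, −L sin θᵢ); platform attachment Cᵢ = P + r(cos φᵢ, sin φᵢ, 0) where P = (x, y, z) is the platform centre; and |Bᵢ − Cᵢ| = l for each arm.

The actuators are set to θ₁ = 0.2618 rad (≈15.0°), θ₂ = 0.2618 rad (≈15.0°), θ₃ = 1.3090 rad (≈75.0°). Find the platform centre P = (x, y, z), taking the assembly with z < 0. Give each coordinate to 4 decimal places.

O1 = (0.2359·cos0.0°, 0.2359·sin0.0°, -0.0311) = (0.2359, 0.0000, -0.0311)
arm 2 at φ=120.0°: (R−r)+L cos θ2 = 0.2359;  O2 = (-0.1180, 0.2043, -0.0311)
arm 3 at φ=240.0°: (R−r)+L cos θ3 = 0.1511;  O3 = (-0.0755, -0.1308, -0.1159)
eliminate P² terms by subtracting sphere 1 from 2 and 3
linear system: -0.7077x+0.4086y = 0.0000−0.0000z; -0.6229x+-0.2616y = -0.0204−-0.1697z
det = 0.4397;  x = 0.0189+-0.1577z,  y = 0.0328+-0.2732z
sphere 1 gives Az²+Bz+C=0 with A=1.0995, B=0.1127, C=-0.1109;  B²−4AC=0.5003;  roots -0.3729, 0.2704;  negative root z = -0.3729
x = 0.0777, y = 0.1346

(0.0777, 0.1346, -0.3729)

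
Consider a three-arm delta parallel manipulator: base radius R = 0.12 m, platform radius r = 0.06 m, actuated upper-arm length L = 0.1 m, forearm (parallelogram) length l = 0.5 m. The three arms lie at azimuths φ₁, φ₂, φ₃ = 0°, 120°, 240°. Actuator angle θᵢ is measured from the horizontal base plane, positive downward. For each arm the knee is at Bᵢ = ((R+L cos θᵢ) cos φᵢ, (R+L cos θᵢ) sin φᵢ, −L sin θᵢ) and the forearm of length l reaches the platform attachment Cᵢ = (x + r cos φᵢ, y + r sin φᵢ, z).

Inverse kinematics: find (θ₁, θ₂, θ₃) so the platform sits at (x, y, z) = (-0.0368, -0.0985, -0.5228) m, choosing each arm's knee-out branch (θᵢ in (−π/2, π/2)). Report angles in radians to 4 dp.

θ₁ = 0.6983, θ₂ = 0.7856, θ₃ = 0.2621

rotate P by −φ1: (-0.0368, -0.0985, -0.5228)
  A=0.0968, B=-0.5228, C=(l²−L²−A²−y'²−z²)/(2L)=-0.2620
  γ=atan2(-0.5228,0.0968)=-1.3877;  ψ=arccos(-0.4927)=2.0860;  θ1=γ+ψ≈0.6983
φ2=120.0° → target in arm frame (-0.0669, 0.0811)
  e−x'=0.1269;  (l²−L²−(e−x')²−y'²−z²)/2L = -0.2800
  θ2 = atan2(B,A) + arccos(C/0.5380) = 0.7856
φ3=240.0° → target in arm frame (0.1037, 0.0174)
  A cos θ + B sin θ = C:  -0.0437·cos θ + -0.5228·sin θ = -0.1777
  √(A²+B²)=0.5246;  θ3 = -1.6542+1.9163 ≈ 0.2621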